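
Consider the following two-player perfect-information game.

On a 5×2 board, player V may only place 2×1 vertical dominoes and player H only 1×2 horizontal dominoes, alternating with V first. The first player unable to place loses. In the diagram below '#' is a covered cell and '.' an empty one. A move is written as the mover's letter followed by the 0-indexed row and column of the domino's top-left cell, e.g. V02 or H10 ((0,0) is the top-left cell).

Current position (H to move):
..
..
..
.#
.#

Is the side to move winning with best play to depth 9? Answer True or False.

H winning at [../../../.#/.#]: True

ply 1, H at ../../../.#/.# | H00=-1→##/../../.#/.#; H10=+1→../##/../.#/.#*; H20=-1→../../##/.#/.#
ply 2, V at ../##/../.#/.# | V20=-1→../##/#./##/.#*; V30=-1→../##/../##/##
ply 3, H at ../##/#./##/.# | H00=+1→##/##/#./##/.#*
ply 4: ##/##/#./##/.# is terminal -1 (V); from ../../../.#/.# depth 9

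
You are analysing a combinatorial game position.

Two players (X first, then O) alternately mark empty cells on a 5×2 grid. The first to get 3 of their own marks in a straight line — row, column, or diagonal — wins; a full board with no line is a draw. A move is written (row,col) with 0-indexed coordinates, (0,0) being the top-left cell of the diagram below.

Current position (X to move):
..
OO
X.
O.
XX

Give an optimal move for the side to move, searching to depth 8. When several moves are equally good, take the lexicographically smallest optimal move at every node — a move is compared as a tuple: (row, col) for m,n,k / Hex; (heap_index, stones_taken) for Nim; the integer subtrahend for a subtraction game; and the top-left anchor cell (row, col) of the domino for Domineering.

ply 1, X at ../OO/X./O./XX | (0,0)=-1→X./OO/X./O./XX; (0,1)=+0→.X/OO/X./O./XX*; (2,1)=+0→../OO/XX/O./XX; (3,1)=+0→../OO/X./OX/XX
ply 2, O at .X/OO/X./O./XX | (0,0)=+0→OX/OO/X./O./XX*; (2,1)=+0→.X/OO/XO/O./XX; (3,1)=+0→.X/OO/X./OO/XX
ply 3, X at OX/OO/X./O./XX | (2,1)=+0→OX/OO/XX/O./XX*; (3,1)=+0→OX/OO/X./OX/XX
ply 4, O at OX/OO/XX/O./XX | (3,1)=+0→OX/OO/XX/OO/XX*
ply 5: OX/OO/XX/OO/XX is terminal +0 (X); from ../OO/X./O./XX depth 8

X's best at [../OO/X./O./XX]: (0,1)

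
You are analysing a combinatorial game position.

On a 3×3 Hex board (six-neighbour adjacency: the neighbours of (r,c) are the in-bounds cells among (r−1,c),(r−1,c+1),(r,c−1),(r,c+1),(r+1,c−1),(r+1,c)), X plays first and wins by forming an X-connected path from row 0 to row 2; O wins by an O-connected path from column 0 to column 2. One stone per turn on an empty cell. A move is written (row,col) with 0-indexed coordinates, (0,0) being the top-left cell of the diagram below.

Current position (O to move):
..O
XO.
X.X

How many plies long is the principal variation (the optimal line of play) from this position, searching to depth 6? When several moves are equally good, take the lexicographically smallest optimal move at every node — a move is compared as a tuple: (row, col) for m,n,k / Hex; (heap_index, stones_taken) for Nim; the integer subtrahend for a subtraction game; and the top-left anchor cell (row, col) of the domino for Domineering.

PV length from [..O/XO./X.X]: 2 plies

[..O/XO./X.X] O move#1: (0,0):-1/O.O/XO./X.X*, (0,1):-1/.OO/XO./X.X, (1,2):-1/..O/XOO/X.X, (2,1):-1/..O/XO./XOX
[O.O/XO./X.X] X move#2: (0,1):+1/OXO/XO./X.X*, (1,2):-1/O.O/XOX/X.X, (2,1):-1/O.O/XO./XXX
[OXO/XO./X.X] end (terminal -1, O#3); searched ..O/XO./X.X to 6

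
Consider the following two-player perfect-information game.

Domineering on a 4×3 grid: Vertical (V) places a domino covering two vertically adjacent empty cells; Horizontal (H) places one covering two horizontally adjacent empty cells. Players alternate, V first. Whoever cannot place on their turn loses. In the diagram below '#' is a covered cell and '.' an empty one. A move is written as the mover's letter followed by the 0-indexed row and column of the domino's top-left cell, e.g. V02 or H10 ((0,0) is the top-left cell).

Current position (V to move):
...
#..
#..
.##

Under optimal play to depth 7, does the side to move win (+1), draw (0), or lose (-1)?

p1 V@[.../#../#../.##]: V01[.#./##./#../.##]+1* V02[..#/#.#/#../.##]+1 V11[.../##./##./.##]+1 V12[.../#.#/#.#/.##]+1
p2 H@[.#./##./#../.##]: H21[.#./##./###/.##]-1*
p3 V@[.#./##./###/.##]: V02[.##/###/###/.##]+1*
p4 H@[.##/###/###/.##] terminal -1; root [.../#../#../.##] d7

value(.../#../#../.##, V) = +1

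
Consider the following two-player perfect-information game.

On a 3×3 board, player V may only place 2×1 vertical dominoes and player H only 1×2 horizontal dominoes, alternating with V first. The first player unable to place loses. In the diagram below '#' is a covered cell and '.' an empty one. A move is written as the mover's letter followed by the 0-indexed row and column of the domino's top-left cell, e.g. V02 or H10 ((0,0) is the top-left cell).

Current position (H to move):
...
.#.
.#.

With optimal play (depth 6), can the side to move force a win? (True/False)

H winning at [.../.#./.#.]: False

[.../.#./.#.] H move#1: H00:-1/##./.#./.#.*, H01:-1/.##/.#./.#.
[##./.#./.#.] V move#2: V02:+1/###/.##/.#.*, V10:+1/##./##./##., V12:+1/##./.##/.##
[###/.##/.#.] end (terminal -1, H#3); searched .../.#./.#. to 6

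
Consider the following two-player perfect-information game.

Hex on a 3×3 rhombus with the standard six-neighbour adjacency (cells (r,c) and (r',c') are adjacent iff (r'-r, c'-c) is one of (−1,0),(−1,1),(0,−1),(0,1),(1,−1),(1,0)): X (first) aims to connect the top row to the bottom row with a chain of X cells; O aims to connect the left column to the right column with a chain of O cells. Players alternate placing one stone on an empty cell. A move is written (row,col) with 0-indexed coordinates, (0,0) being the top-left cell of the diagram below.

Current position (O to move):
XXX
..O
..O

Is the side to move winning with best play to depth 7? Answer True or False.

O winning at [XXX/..O/..O]: True

ply 1, O at XXX/..O/..O | (1,0)=-1→XXX/O.O/..O; (1,1)=+1→XXX/.OO/..O*; (2,0)=+1→XXX/..O/O.O; (2,1)=-1→XXX/..O/.OO
ply 2, X at XXX/.OO/..O | (1,0)=-1→XXX/XOO/..O*; (2,0)=-1→XXX/.OO/X.O; (2,1)=-1→XXX/.OO/.XO
ply 3, O at XXX/XOO/..O | (2,0)=+1→XXX/XOO/O.O*; (2,1)=-1→XXX/XOO/.OO
ply 4: XXX/XOO/O.O is terminal -1 (X); from XXX/..O/..O depth 7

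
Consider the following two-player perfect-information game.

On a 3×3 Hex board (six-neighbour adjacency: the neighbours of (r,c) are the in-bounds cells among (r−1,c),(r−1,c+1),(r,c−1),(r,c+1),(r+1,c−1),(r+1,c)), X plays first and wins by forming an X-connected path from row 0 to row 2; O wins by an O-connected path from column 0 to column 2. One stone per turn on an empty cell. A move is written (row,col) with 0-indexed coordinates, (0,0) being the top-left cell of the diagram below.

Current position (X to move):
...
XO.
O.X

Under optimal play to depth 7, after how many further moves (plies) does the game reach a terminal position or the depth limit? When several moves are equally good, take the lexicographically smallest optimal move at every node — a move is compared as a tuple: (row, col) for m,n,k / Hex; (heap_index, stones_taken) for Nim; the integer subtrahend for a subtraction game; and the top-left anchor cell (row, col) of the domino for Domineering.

p1 X@[.../XO./O.X]: (0,0)[X../XO./O.X]-1* (0,1)[.X./XO./O.X]-1 (0,2)[..X/XO./O.X]-1 (1,2)[.../XOX/O.X]-1 (2,1)[.../XO./OXX]-1
p2 O@[X../XO./O.X]: (0,1)[XO./XO./O.X]+1* (0,2)[X.O/XO./O.X]+1 (1,2)[X../XOO/O.X]+1 (2,1)[X../XO./OOX]+1
p3 X@[XO./XO./O.X]: (0,2)[XOX/XO./O.X]-1* (1,2)[XO./XOX/O.X]-1 (2,1)[XO./XO./OXX]-1
p4 O@[XOX/XO./O.X]: (1,2)[XOX/XOO/O.X]+1* (2,1)[XOX/XO./OOX]-1
p5 X@[XOX/XOO/O.X] terminal -1; root [.../XO./O.X] d7

PV length from [.../XO./O.X]: 4 plies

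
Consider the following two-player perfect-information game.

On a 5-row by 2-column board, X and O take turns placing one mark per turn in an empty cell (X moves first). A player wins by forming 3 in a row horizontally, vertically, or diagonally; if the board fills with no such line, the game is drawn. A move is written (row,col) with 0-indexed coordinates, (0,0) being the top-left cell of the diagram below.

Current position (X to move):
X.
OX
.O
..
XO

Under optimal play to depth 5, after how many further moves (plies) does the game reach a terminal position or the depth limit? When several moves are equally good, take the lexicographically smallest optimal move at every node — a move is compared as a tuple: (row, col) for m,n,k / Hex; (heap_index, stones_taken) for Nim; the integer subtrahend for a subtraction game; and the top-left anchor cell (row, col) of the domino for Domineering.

[X./OX/.O/../XO] X move#1: (0,1):-1/XX/OX/.O/../XO, (2,0):-1/X./OX/XO/../XO, (3,0):-1/X./OX/.O/X./XO, (3,1):+0/X./OX/.O/.X/XO*
[X./OX/.O/.X/XO] O move#2: (0,1):+0/XO/OX/.O/.X/XO*, (2,0):+0/X./OX/OO/.X/XO, (3,0):+0/X./OX/.O/OX/XO
[XO/OX/.O/.X/XO] X move#3: (2,0):+0/XO/OX/XO/.X/XO*, (3,0):+0/XO/OX/.O/XX/XO
[XO/OX/XO/.X/XO] O move#4: (3,0):+0/XO/OX/XO/OX/XO*
[XO/OX/XO/OX/XO] end (terminal +0, X#5); searched X./OX/.O/../XO to 5

PV length from [X./OX/.O/../XO]: 4 plies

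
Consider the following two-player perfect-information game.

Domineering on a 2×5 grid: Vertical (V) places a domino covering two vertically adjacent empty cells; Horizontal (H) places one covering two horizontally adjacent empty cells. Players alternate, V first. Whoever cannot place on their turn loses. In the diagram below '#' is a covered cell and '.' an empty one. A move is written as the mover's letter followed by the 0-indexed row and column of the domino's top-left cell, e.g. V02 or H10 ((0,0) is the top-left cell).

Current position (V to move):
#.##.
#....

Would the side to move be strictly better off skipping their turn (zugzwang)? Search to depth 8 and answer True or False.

p1 V@[#.##./#....]: V01[####./##...]-1* V04[#.###/#...#]-1
p2 H@[####./##...]: H12[####./####.]-1 H13[####./##.##]+1*
p3 V@[####./##.##] terminal -1; root [#.##./#....] d8
if V skipped the turn, H would face:
~ p1 H@[#.##./#....]: H11[#.##./###..]-1* H12[#.##./#.##.]-1 H13[#.##./#..##]-1
~ p2 V@[#.##./###..]: V04[#.###/###.#]+1*
~ p3 H@[#.###/###.#] terminal -1; root [#.##./#....] d8
compare (V): move=-1 vs pass=+1

zugzwang(#.##./#...., V) = True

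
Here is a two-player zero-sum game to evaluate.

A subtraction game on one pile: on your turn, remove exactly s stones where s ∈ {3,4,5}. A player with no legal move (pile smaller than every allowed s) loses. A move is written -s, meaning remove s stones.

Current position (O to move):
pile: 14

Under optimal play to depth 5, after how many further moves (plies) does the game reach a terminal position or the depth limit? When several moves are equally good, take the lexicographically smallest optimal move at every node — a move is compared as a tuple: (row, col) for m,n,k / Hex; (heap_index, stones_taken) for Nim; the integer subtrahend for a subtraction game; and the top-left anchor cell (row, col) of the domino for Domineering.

ply 1, O at 14 | -3=-1→11; -4=+1→10*; -5=+1→9
ply 2, X at 10 | -3=-1→7*; -4=-1→6; -5=-1→5
ply 3, O at 7 | -3=-1→4; -4=-1→3; -5=+1→2*
ply 4: 2 is terminal -1 (X); from 14 depth 5

PV length from [14]: 3 plies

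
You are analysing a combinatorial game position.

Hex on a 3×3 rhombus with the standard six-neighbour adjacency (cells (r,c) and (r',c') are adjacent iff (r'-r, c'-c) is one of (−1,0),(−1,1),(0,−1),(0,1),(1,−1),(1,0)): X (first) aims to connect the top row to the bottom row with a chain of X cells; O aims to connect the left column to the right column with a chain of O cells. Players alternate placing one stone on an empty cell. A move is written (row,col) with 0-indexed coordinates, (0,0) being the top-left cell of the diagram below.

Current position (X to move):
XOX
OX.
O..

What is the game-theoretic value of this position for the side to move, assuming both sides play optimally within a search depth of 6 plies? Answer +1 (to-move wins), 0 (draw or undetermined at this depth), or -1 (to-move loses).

value(XOX/OX./O.., X) = +1

ply 1, X at XOX/OX./O.. | (1,2)=+1→XOX/OXX/O..*; (2,1)=+1→XOX/OX./OX.; (2,2)=+1→XOX/OX./O.X
ply 2, O at XOX/OXX/O.. | (2,1)=-1→XOX/OXX/OO.*; (2,2)=-1→XOX/OXX/O.O
ply 3, X at XOX/OXX/OO. | (2,2)=+1→XOX/OXX/OOX*
ply 4: XOX/OXX/OOX is terminal -1 (O); from XOX/OX./O.. depth 6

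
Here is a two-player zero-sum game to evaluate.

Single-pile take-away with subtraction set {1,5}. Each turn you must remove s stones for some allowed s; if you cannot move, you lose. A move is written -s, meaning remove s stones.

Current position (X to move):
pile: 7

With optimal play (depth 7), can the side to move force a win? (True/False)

[7] X move#1: -1:+1/6*, -5:+1/2
[6] O move#2: -1:-1/5*, -5:-1/1
[5] X move#3: -1:+1/4*, -5:+1/0
[4] O move#4: -1:-1/3*
[3] X move#5: -1:+1/2*
[2] O move#6: -1:-1/1*
[1] X move#7: -1:+1/0*
[0] end (terminal -1, O#8); searched 7 to 7

X winning at [7]: True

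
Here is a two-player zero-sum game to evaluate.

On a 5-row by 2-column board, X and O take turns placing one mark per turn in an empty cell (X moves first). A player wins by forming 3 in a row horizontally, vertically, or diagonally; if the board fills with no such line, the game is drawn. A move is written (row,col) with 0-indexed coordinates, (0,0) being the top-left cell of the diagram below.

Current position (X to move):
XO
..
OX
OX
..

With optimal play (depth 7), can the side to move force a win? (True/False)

X winning at [XO/../OX/OX/..]: True

p1 X@[XO/../OX/OX/..]: (1,0)[XO/X./OX/OX/..]-1 (1,1)[XO/.X/OX/OX/..]+1* (4,0)[XO/../OX/OX/X.]-1 (4,1)[XO/../OX/OX/.X]+1
p2 O@[XO/.X/OX/OX/..] terminal -1; root [XO/../OX/OX/..] d7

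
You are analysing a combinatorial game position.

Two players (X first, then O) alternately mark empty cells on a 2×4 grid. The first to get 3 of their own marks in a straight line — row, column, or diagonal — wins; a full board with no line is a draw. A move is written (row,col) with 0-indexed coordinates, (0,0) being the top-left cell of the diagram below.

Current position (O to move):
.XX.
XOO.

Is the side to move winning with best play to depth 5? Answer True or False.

ply 1, O at .XX./XOO. | (0,0)=-1→OXX./XOO.; (0,3)=-1→.XXO/XOO.; (1,3)=+1→.XX./XOOO*
ply 2: .XX./XOOO is terminal -1 (X); from .XX./XOO. depth 5

O winning at [.XX./XOO.]: True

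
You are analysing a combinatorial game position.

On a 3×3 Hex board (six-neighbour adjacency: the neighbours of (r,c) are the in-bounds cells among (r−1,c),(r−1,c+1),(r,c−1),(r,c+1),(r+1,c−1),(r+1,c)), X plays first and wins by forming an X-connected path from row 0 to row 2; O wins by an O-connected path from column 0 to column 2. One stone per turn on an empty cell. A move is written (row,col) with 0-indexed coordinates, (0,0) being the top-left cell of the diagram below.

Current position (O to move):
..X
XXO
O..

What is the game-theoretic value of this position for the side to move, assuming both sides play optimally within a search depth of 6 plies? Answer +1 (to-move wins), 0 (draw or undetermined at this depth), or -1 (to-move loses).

ply 1, O at ..X/XXO/O.. | (0,0)=-1→O.X/XXO/O..; (0,1)=-1→.OX/XXO/O..; (2,1)=+1→..X/XXO/OO.*; (2,2)=-1→..X/XXO/O.O
ply 2: ..X/XXO/OO. is terminal -1 (X); from ..X/XXO/O.. depth 6

value(..X/XXO/O.., O) = +1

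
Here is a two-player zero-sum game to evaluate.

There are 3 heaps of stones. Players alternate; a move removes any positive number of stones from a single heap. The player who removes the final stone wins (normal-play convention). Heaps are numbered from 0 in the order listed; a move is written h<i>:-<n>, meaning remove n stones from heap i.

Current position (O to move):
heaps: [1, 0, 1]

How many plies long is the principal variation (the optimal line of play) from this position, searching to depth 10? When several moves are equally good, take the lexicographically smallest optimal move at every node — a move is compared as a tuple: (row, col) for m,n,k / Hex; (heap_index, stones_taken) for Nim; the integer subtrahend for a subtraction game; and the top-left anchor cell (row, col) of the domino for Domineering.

p1 O@[(1,0,1)]: h0:-1[(0,0,1)]-1* h2:-1[(1,0,0)]-1
p2 X@[(0,0,1)]: h2:-1[(0,0,0)]+1*
p3 O@[(0,0,0)] terminal -1; root [(1,0,1)] d10

PV length from [(1,0,1)]: 2 plies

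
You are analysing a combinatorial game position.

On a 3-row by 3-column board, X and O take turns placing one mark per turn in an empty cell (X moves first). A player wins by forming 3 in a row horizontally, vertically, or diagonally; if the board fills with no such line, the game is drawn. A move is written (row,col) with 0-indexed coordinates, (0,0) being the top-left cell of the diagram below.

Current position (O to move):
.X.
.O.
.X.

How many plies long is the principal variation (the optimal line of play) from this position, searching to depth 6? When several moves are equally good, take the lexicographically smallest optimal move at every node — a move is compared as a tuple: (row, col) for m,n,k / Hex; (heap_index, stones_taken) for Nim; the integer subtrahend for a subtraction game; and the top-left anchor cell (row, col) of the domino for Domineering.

PV length from [.X./.O./.X.]: 5 plies

p1 O@[.X./.O./.X.]: (0,0)[OX./.O./.X.]+1* (0,2)[.XO/.O./.X.]+1 (1,0)[.X./OO./.X.]+1 (1,2)[.X./.OO/.X.]+1 (2,0)[.X./.O./OX.]+1 (2,2)[.X./.O./.XO]+1
p2 X@[OX./.O./.X.]: (0,2)[OXX/.O./.X.]-1* (1,0)[OX./XO./.X.]-1 (1,2)[OX./.OX/.X.]-1 (2,0)[OX./.O./XX.]-1 (2,2)[OX./.O./.XX]-1
p3 O@[OXX/.O./.X.]: (1,0)[OXX/OO./.X.]+1* (1,2)[OXX/.OO/.X.]+1 (2,0)[OXX/.O./OX.]+1 (2,2)[OXX/.O./.XO]+1
p4 X@[OXX/OO./.X.]: (1,2)[OXX/OOX/.X.]-1* (2,0)[OXX/OO./XX.]-1 (2,2)[OXX/OO./.XX]-1
p5 O@[OXX/OOX/.X.]: (2,0)[OXX/OOX/OX.]+1* (2,2)[OXX/OOX/.XO]+1
p6 X@[OXX/OOX/OX.] terminal -1; root [.X./.O./.X.] d6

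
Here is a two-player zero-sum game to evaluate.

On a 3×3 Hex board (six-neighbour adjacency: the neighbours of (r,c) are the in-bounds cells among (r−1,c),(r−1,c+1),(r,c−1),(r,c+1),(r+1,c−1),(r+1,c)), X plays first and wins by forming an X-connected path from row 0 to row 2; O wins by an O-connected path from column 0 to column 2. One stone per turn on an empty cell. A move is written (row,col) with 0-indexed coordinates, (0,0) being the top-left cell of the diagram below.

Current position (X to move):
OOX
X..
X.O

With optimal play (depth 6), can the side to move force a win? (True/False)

ply 1, X at OOX/X../X.O | (1,1)=+1→OOX/XX./X.O*; (1,2)=+1→OOX/X.X/X.O; (2,1)=+1→OOX/X../XXO
ply 2: OOX/XX./X.O is terminal -1 (O); from OOX/X../X.O depth 6

X winning at [OOX/X../X.O]: True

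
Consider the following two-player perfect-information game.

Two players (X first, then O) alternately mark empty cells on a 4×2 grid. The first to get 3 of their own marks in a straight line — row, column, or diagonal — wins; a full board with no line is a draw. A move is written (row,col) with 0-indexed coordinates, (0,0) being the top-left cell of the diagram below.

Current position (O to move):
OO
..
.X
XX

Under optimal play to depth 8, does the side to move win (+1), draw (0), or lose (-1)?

value(OO/../.X/XX, O) = 0

[OO/../.X/XX] O move#1: (1,0):-1/OO/O./.X/XX, (1,1):+0/OO/.O/.X/XX*, (2,0):-1/OO/../OX/XX
[OO/.O/.X/XX] X move#2: (1,0):+0/OO/XO/.X/XX*, (2,0):+0/OO/.O/XX/XX
[OO/XO/.X/XX] O move#3: (2,0):+0/OO/XO/OX/XX*
[OO/XO/OX/XX] end (terminal +0, X#4); searched OO/../.X/XX to 8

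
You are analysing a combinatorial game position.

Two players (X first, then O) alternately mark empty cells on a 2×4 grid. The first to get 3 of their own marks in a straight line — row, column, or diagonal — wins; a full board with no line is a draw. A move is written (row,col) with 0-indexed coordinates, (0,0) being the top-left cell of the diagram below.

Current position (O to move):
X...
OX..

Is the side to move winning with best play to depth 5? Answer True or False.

O winning at [X.../OX..]: False

[X.../OX..] O move#1: (0,1):+0/XO../OX..*, (0,2):+0/X.O./OX.., (0,3):+0/X..O/OX.., (1,2):+0/X.../OXO., (1,3):+0/X.../OX.O
[XO../OX..] X move#2: (0,2):+0/XOX./OX..*, (0,3):+0/XO.X/OX.., (1,2):+0/XO../OXX., (1,3):+0/XO../OX.X
[XOX./OX..] O move#3: (0,3):+0/XOXO/OX..*, (1,2):+0/XOX./OXO., (1,3):+0/XOX./OX.O
[XOXO/OX..] X move#4: (1,2):+0/XOXO/OXX.*, (1,3):+0/XOXO/OX.X
[XOXO/OXX.] O move#5: (1,3):+0/XOXO/OXXO*
[XOXO/OXXO] end (terminal +0, X#6); searched X.../OX.. to 5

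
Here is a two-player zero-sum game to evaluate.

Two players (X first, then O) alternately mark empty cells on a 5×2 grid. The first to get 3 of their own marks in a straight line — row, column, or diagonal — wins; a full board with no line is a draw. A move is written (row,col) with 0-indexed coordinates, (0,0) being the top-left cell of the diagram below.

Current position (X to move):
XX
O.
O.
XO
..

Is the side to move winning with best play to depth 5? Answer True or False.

[XX/O./O./XO/..] X move#1: (1,1):+0/XX/OX/O./XO/..*, (2,1):+0/XX/O./OX/XO/.., (4,0):-1/XX/O./O./XO/X., (4,1):+0/XX/O./O./XO/.X
[XX/OX/O./XO/..] O move#2: (2,1):+0/XX/OX/OO/XO/..*, (4,0):-1/XX/OX/O./XO/O., (4,1):-1/XX/OX/O./XO/.O
[XX/OX/OO/XO/..] X move#3: (4,0):-1/XX/OX/OO/XO/X., (4,1):+0/XX/OX/OO/XO/.X*
[XX/OX/OO/XO/.X] O move#4: (4,0):+0/XX/OX/OO/XO/OX*
[XX/OX/OO/XO/OX] end (terminal +0, X#5); searched XX/O./O./XO/.. to 5

X winning at [XX/O./O./XO/..]: False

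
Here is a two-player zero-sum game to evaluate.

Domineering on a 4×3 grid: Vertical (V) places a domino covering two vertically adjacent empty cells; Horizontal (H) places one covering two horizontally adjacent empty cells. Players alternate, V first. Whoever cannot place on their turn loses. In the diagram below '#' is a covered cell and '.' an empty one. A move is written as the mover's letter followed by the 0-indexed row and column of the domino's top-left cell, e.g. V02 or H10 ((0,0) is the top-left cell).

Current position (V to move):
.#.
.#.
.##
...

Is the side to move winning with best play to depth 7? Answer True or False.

V winning at [.#./.#./.##/...]: True

[.#./.#./.##/...] V move#1: V00:+1/##./##./.##/...*, V02:+1/.##/.##/.##/..., V10:+1/.#./##./###/..., V20:+1/.#./.#./###/#..
[##./##./.##/...] H move#2: H30:-1/##./##./.##/##.*, H31:-1/##./##./.##/.##
[##./##./.##/##.] V move#3: V02:+1/###/###/.##/##.*
[###/###/.##/##.] end (terminal -1, H#4); searched .#./.#./.##/... to 7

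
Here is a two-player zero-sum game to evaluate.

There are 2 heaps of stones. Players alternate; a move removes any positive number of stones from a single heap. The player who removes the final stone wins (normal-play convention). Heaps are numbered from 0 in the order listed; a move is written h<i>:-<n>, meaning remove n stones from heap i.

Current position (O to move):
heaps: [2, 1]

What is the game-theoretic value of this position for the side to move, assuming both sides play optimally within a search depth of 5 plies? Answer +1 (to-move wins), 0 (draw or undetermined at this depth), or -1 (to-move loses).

value((2,1), O) = +1

ply 1, O at (2,1) | h0:-1=+1→(1,1)*; h0:-2=-1→(0,1); h1:-1=-1→(2,0)
ply 2, X at (1,1) | h0:-1=-1→(0,1)*; h1:-1=-1→(1,0)
ply 3, O at (0,1) | h1:-1=+1→(0,0)*
ply 4: (0,0) is terminal -1 (X); from (2,1) depth 5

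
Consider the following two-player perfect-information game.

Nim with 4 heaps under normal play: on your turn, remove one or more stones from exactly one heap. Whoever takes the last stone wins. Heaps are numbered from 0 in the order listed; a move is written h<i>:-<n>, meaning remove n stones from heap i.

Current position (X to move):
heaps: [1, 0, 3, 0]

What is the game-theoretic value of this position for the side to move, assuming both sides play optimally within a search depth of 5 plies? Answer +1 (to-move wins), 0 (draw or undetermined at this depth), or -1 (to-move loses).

ply 1, X at (1,0,3,0) | h0:-1=-1→(0,0,3,0); h2:-1=-1→(1,0,2,0); h2:-2=+1→(1,0,1,0)*; h2:-3=-1→(1,0,0,0)
ply 2, O at (1,0,1,0) | h0:-1=-1→(0,0,1,0)*; h2:-1=-1→(1,0,0,0)
ply 3, X at (0,0,1,0) | h2:-1=+1→(0,0,0,0)*
ply 4: (0,0,0,0) is terminal -1 (O); from (1,0,3,0) depth 5

value((1,0,3,0), X) = +1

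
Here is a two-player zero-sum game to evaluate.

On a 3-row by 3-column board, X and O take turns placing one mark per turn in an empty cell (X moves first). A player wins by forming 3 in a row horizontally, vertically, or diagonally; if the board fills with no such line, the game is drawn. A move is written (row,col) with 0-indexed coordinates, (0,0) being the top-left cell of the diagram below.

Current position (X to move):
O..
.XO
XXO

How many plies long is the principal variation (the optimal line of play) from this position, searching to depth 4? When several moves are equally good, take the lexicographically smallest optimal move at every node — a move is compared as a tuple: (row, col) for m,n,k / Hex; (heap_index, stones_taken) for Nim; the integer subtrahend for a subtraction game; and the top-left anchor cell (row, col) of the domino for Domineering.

PV length from [O../.XO/XXO]: 1 ply

[O../.XO/XXO] X move#1: (0,1):+1/OX./.XO/XXO*, (0,2):+1/O.X/.XO/XXO, (1,0):-1/O../XXO/XXO
[OX./.XO/XXO] end (terminal -1, O#2); searched O../.XO/XXO to 4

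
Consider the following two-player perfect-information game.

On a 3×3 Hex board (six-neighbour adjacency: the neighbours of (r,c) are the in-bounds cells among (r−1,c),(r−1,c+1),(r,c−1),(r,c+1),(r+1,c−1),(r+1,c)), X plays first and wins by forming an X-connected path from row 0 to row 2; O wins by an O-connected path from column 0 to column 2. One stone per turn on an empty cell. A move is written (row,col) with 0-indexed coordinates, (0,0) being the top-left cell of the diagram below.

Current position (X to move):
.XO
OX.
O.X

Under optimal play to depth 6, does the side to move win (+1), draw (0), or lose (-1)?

ply 1, X at .XO/OX./O.X | (0,0)=+1→XXO/OX./O.X*; (1,2)=+1→.XO/OXX/O.X; (2,1)=+1→.XO/OX./OXX
ply 2, O at XXO/OX./O.X | (1,2)=-1→XXO/OXO/O.X*; (2,1)=-1→XXO/OX./OOX
ply 3, X at XXO/OXO/O.X | (2,1)=+1→XXO/OXO/OXX*
ply 4: XXO/OXO/OXX is terminal -1 (O); from .XO/OX./O.X depth 6

value(.XO/OX./O.X, X) = +1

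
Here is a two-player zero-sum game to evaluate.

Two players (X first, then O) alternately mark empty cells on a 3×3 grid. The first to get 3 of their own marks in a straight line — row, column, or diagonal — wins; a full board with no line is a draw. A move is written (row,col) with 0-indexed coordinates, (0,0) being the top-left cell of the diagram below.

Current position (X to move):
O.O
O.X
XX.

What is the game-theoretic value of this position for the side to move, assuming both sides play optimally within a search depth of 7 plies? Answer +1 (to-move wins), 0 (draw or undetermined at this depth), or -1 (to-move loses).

value(O.O/O.X/XX., X) = +1

p1 X@[O.O/O.X/XX.]: (0,1)[OXO/O.X/XX.]+1* (1,1)[O.O/OXX/XX.]-1 (2,2)[O.O/O.X/XXX]+1
p2 O@[OXO/O.X/XX.]: (1,1)[OXO/OOX/XX.]-1* (2,2)[OXO/O.X/XXO]-1
p3 X@[OXO/OOX/XX.]: (2,2)[OXO/OOX/XXX]+1*
p4 O@[OXO/OOX/XXX] terminal -1; root [O.O/O.X/XX.] d7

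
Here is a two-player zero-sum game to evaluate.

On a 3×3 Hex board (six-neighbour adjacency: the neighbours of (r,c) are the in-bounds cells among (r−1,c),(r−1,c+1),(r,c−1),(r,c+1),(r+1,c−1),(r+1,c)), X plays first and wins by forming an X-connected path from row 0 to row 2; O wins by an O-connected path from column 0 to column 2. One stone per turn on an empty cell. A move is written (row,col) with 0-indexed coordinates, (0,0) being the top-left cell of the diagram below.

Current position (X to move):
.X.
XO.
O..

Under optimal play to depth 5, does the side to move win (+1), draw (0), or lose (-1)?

value(.X./XO./O.., X) = -1

ply 1, X at .X./XO./O.. | (0,0)=-1→XX./XO./O..*; (0,2)=-1→.XX/XO./O..; (1,2)=-1→.X./XOX/O..; (2,1)=-1→.X./XO./OX.; (2,2)=-1→.X./XO./O.X
ply 2, O at XX./XO./O.. | (0,2)=+1→XXO/XO./O..*; (1,2)=+1→XX./XOO/O..; (2,1)=+1→XX./XO./OO.; (2,2)=+1→XX./XO./O.O
ply 3: XXO/XO./O.. is terminal -1 (X); from .X./XO./O.. depth 5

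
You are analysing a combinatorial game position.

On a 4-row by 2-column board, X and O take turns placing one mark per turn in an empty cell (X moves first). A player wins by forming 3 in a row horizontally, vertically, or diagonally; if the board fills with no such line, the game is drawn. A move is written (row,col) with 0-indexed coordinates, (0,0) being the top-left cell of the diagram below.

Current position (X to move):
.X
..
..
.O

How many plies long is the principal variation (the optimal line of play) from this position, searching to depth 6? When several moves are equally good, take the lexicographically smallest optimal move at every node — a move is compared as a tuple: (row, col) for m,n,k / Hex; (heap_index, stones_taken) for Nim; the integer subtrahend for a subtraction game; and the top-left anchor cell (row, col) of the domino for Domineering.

p1 X@[.X/../../.O]: (0,0)[XX/../../.O]+0* (1,0)[.X/X./../.O]+0 (1,1)[.X/.X/../.O]+0 (2,0)[.X/../X./.O]+0 (2,1)[.X/../.X/.O]+0 (3,0)[.X/../../XO]+0
p2 O@[XX/../../.O]: (1,0)[XX/O./../.O]+0* (1,1)[XX/.O/../.O]+0 (2,0)[XX/../O./.O]+0 (2,1)[XX/../.O/.O]+0 (3,0)[XX/../../OO]+0
p3 X@[XX/O./../.O]: (1,1)[XX/OX/../.O]+0* (2,0)[XX/O./X./.O]+0 (2,1)[XX/O./.X/.O]+0 (3,0)[XX/O./../XO]+0
p4 O@[XX/OX/../.O]: (2,0)[XX/OX/O./.O]-1 (2,1)[XX/OX/.O/.O]+0* (3,0)[XX/OX/../OO]-1
p5 X@[XX/OX/.O/.O]: (2,0)[XX/OX/XO/.O]+0* (3,0)[XX/OX/.O/XO]+0
p6 O@[XX/OX/XO/.O]: (3,0)[XX/OX/XO/OO]+0*
p7 X@[XX/OX/XO/OO] terminal +0; root [.X/../../.O] d6

PV length from [.X/../../.O]: 6 plies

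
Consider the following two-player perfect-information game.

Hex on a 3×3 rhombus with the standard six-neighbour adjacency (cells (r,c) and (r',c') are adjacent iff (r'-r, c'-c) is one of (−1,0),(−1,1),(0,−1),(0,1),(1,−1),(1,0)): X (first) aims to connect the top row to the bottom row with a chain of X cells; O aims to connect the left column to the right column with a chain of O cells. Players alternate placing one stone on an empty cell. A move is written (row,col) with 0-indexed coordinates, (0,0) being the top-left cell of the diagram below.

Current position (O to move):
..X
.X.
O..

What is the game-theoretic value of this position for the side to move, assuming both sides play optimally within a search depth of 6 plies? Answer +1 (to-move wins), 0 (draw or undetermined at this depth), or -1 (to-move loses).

[..X/.X./O..] O move#1: (0,0):-1/O.X/.X./O.., (0,1):-1/.OX/.X./O.., (1,0):-1/..X/OX./O.., (1,2):-1/..X/.XO/O.., (2,1):+1/..X/.X./OO.*, (2,2):-1/..X/.X./O.O
[..X/.X./OO.] X move#2: (0,0):-1/X.X/.X./OO.*, (0,1):-1/.XX/.X./OO., (1,0):-1/..X/XX./OO., (1,2):-1/..X/.XX/OO., (2,2):-1/..X/.X./OOX
[X.X/.X./OO.] O move#3: (0,1):+1/XOX/.X./OO.*, (1,0):+1/X.X/OX./OO., (1,2):+1/X.X/.XO/OO., (2,2):+1/X.X/.X./OOO
[XOX/.X./OO.] X move#4: (1,0):-1/XOX/XX./OO.*, (1,2):-1/XOX/.XX/OO., (2,2):-1/XOX/.X./OOX
[XOX/XX./OO.] O move#5: (1,2):+1/XOX/XXO/OO.*, (2,2):+1/XOX/XX./OOO
[XOX/XXO/OO.] end (terminal -1, X#6); searched ..X/.X./O.. to 6

value(..X/.X./O.., O) = +1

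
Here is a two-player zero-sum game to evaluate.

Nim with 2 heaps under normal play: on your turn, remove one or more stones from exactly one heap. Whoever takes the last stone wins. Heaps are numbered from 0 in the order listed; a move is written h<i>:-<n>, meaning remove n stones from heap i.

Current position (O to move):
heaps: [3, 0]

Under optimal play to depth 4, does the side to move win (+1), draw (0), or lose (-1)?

[(3,0)] O move#1: h0:-1:-1/(2,0), h0:-2:-1/(1,0), h0:-3:+1/(0,0)*
[(0,0)] end (terminal -1, X#2); searched (3,0) to 4

value((3,0), O) = +1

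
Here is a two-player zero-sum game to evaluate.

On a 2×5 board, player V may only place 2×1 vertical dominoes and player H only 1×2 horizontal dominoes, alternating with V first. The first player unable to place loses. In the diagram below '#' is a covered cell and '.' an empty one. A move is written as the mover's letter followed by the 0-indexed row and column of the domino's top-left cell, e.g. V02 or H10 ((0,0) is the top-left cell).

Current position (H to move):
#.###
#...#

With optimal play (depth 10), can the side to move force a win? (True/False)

[#.###/#...#] H move#1: H11:+1/#.###/###.#*, H12:-1/#.###/#.###
[#.###/###.#] end (terminal -1, V#2); searched #.###/#...# to 10

H winning at [#.###/#...#]: True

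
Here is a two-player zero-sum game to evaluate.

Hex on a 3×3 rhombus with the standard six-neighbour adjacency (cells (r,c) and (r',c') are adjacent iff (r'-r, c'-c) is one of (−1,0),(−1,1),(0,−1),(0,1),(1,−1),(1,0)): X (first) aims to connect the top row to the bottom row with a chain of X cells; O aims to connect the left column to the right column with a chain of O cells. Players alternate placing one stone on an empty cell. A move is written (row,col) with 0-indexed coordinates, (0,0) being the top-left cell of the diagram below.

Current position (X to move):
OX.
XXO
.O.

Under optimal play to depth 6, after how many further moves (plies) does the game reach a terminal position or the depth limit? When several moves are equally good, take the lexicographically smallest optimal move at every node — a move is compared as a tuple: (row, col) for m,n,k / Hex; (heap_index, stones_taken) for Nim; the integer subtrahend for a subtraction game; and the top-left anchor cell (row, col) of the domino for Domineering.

PV length from [OX./XXO/.O.]: 1 ply

p1 X@[OX./XXO/.O.]: (0,2)[OXX/XXO/.O.]-1 (2,0)[OX./XXO/XO.]+1* (2,2)[OX./XXO/.OX]-1
p2 O@[OX./XXO/XO.] terminal -1; root [OX./XXO/.O.] d6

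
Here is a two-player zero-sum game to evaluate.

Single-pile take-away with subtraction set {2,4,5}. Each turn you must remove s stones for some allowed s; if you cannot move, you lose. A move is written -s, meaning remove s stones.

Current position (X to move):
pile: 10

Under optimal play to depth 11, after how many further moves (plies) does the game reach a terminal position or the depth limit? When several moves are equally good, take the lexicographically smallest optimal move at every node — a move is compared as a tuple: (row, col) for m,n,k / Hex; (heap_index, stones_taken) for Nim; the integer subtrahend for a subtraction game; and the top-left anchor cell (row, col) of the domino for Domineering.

PV length from [10]: 3 plies

[10] X move#1: -2:+1/8*, -4:-1/6, -5:-1/5
[8] O move#2: -2:-1/6*, -4:-1/4, -5:-1/3
[6] X move#3: -2:-1/4, -4:-1/2, -5:+1/1*
[1] end (terminal -1, O#4); searched 10 to 11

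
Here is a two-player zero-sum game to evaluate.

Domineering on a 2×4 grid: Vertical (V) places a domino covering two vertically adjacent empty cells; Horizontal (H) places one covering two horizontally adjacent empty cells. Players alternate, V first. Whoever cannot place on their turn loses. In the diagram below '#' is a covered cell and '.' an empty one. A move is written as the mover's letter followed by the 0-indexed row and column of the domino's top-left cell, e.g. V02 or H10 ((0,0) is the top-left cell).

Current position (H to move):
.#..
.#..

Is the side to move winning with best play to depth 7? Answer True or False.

p1 H@[.#../.#..]: H02[.###/.#..]+1* H12[.#../.###]+1
p2 V@[.###/.#..]: V00[####/##..]-1*
p3 H@[####/##..]: H12[####/####]+1*
p4 V@[####/####] terminal -1; root [.#../.#..] d7

H winning at [.#../.#..]: True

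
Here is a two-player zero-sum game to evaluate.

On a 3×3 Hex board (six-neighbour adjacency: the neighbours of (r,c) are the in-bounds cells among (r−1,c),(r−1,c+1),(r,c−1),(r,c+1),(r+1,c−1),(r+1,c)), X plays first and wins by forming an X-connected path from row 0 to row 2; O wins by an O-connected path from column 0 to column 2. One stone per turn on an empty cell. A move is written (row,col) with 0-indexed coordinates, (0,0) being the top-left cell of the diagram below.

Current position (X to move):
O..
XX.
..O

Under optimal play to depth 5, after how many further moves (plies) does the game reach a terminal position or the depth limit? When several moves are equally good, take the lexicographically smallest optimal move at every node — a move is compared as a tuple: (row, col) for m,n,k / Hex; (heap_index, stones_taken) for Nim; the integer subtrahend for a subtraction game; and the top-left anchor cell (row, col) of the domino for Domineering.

[O../XX./..O] X move#1: (0,1):+1/OX./XX./..O*, (0,2):+1/O.X/XX./..O, (1,2):+1/O../XXX/..O, (2,0):+1/O../XX./X.O, (2,1):+1/O../XX./.XO
[OX./XX./..O] O move#2: (0,2):-1/OXO/XX./..O*, (1,2):-1/OX./XXO/..O, (2,0):-1/OX./XX./O.O, (2,1):-1/OX./XX./.OO
[OXO/XX./..O] X move#3: (1,2):+1/OXO/XXX/..O*, (2,0):+1/OXO/XX./X.O, (2,1):+1/OXO/XX./.XO
[OXO/XXX/..O] O move#4: (2,0):-1/OXO/XXX/O.O*, (2,1):-1/OXO/XXX/.OO
[OXO/XXX/O.O] X move#5: (2,1):+1/OXO/XXX/OXO*
[OXO/XXX/OXO] end (terminal -1, O#6); searched O../XX./..O to 5

PV length from [O../XX./..O]: 5 plies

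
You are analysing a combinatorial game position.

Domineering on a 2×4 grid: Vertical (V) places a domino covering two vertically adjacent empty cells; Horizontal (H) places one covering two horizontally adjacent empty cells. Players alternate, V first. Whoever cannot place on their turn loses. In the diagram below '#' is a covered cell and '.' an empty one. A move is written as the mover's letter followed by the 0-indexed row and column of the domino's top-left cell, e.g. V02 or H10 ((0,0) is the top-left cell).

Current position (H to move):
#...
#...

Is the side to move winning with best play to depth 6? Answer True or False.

H winning at [#.../#...]: True

[#.../#...] H move#1: H01:+1/###./#...*, H02:+1/#.##/#..., H11:+1/#.../###., H12:+1/#.../#.##
[###./#...] V move#2: V03:-1/####/#..#*
[####/#..#] H move#3: H11:+1/####/####*
[####/####] end (terminal -1, V#4); searched #.../#... to 6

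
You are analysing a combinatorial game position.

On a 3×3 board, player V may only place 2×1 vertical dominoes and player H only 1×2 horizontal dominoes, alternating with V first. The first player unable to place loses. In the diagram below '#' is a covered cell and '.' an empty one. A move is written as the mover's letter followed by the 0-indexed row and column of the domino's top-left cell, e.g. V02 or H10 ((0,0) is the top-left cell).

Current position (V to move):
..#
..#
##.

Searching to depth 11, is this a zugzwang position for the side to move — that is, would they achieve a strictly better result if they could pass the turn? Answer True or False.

zugzwang(..#/..#/##., V) = False

ply 1, V at ..#/..#/##. | V00=+1→#.#/#.#/##.*; V01=+1→.##/.##/##.
ply 2: #.#/#.#/##. is terminal -1 (H); from ..#/..#/##. depth 11
pass branch (H moves first from the same position):
  | ply 1, H at ..#/..#/##. | H00=+1→###/..#/##.*; H10=+1→..#/###/##.
  | ply 2: ###/..#/##. is terminal -1 (V); from ..#/..#/##. depth 11
V moving scores +1; V passing scores -1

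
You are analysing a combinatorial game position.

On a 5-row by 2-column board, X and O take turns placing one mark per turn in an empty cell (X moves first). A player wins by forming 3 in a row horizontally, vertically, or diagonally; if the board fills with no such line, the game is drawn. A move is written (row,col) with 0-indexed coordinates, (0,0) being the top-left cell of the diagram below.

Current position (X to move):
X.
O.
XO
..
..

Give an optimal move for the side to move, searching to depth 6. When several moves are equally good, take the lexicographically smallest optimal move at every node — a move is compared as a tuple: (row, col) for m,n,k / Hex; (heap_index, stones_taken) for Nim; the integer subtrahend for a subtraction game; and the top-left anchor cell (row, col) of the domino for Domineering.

ply 1, X at X./O./XO/../.. | (0,1)=-1→XX/O./XO/../..; (1,1)=+0→X./OX/XO/../..*; (3,0)=+0→X./O./XO/X./..; (3,1)=+0→X./O./XO/.X/..; (4,0)=+0→X./O./XO/../X.; (4,1)=-1→X./O./XO/../.X
ply 2, O at X./OX/XO/../.. | (0,1)=+0→XO/OX/XO/../..*; (3,0)=+0→X./OX/XO/O./..; (3,1)=+0→X./OX/XO/.O/..; (4,0)=+0→X./OX/XO/../O.; (4,1)=+0→X./OX/XO/../.O
ply 3, X at XO/OX/XO/../.. | (3,0)=+0→XO/OX/XO/X./..*; (3,1)=+0→XO/OX/XO/.X/..; (4,0)=+0→XO/OX/XO/../X.; (4,1)=+0→XO/OX/XO/../.X
ply 4, O at XO/OX/XO/X./.. | (3,1)=-1→XO/OX/XO/XO/..; (4,0)=+0→XO/OX/XO/X./O.*; (4,1)=-1→XO/OX/XO/X./.O
ply 5, X at XO/OX/XO/X./O. | (3,1)=+0→XO/OX/XO/XX/O.*; (4,1)=+0→XO/OX/XO/X./OX
ply 6, O at XO/OX/XO/XX/O. | (4,1)=+0→XO/OX/XO/XX/OO*
ply 7: XO/OX/XO/XX/OO is terminal +0 (X); from X./O./XO/../.. depth 6

X's best at [X./O./XO/../..]: (1,1)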